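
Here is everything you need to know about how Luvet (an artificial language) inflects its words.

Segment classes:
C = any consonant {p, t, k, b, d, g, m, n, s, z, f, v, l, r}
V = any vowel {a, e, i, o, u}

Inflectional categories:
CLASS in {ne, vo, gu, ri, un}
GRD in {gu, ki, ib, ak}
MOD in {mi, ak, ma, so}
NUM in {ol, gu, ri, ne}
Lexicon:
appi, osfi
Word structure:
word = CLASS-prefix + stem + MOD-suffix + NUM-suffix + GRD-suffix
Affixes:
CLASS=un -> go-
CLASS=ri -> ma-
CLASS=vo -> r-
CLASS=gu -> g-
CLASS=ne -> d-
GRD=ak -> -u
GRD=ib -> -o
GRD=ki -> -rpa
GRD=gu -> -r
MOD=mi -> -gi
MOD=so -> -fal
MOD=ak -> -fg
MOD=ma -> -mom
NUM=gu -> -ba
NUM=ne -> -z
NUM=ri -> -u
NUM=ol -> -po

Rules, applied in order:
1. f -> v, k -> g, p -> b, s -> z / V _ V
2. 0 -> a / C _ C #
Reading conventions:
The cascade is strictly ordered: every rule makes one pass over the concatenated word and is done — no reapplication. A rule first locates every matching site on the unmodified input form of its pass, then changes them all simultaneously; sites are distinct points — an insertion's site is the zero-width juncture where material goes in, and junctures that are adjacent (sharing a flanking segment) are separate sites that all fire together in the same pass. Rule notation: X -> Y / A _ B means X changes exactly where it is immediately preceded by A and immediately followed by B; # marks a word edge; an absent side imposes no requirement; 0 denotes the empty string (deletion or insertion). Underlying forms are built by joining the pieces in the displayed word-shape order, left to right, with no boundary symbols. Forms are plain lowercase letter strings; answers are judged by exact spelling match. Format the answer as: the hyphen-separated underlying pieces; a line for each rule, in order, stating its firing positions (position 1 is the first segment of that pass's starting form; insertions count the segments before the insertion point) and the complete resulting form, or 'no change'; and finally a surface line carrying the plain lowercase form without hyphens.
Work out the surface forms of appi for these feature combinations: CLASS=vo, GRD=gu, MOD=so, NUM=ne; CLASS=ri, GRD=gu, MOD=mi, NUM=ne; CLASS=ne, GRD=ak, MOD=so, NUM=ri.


cell CLASS=vo, GRD=gu, MOD=so, NUM=ne:
underlying: r-appi-fal-z-r
1. f -> v, k -> g, p -> b, s -> z / V _ V: fires at position(s) 6: rappivalzr
2. 0 -> a / C _ C #: inserts after position(s) 9: rappivalzar
surface: rappivalzar

cell CLASS=ri, GRD=gu, MOD=mi, NUM=ne:
underlying: ma-appi-gi-z-r
1. f -> v, k -> g, p -> b, s -> z / V _ V: no change
2. 0 -> a / C _ C #: inserts after position(s) 9: maappigizar
surface: maappigizar

cell CLASS=ne, GRD=ak, MOD=so, NUM=ri:
underlying: d-appi-fal-u-u
1. f -> v, k -> g, p -> b, s -> z / V _ V: fires at position(s) 6: dappivaluu
2. 0 -> a / C _ C #: no change
surface: dappivaluu


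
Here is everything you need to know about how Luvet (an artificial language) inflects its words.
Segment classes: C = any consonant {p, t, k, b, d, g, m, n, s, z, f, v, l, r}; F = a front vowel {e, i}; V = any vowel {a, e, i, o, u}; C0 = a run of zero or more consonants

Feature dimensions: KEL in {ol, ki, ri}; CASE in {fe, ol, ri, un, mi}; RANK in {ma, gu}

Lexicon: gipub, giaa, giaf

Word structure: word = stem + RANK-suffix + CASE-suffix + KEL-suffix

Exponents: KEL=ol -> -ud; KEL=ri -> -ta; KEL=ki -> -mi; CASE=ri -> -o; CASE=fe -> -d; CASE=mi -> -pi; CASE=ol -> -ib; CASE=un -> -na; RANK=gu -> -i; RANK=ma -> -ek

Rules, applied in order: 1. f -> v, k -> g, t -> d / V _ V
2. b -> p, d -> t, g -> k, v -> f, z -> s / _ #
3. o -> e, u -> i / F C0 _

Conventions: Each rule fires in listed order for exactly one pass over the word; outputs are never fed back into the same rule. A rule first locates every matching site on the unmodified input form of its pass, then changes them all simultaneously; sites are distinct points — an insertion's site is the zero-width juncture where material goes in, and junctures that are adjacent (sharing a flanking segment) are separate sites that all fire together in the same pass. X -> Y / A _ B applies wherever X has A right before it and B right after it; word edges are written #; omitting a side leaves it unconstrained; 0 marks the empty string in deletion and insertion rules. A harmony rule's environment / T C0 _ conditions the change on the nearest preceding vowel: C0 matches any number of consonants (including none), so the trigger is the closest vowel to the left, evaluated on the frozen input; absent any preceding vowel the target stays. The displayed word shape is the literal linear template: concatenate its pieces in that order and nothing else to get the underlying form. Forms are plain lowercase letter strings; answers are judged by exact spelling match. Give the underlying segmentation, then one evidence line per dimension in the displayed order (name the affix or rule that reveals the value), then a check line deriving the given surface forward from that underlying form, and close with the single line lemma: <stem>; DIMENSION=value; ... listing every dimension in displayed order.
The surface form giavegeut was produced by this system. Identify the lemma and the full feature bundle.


underlying: giaf-ek-o-ud
KEL=ol - signalled by the affix -ud
CASE=ri - signalled by the affix -o
RANK=ma - signalled by the affix -ek
check: giafekoud -> giavegoud -> giavegout -> giavegeut
lemma: giaf; KEL=ol; CASE=ri; RANK=ma


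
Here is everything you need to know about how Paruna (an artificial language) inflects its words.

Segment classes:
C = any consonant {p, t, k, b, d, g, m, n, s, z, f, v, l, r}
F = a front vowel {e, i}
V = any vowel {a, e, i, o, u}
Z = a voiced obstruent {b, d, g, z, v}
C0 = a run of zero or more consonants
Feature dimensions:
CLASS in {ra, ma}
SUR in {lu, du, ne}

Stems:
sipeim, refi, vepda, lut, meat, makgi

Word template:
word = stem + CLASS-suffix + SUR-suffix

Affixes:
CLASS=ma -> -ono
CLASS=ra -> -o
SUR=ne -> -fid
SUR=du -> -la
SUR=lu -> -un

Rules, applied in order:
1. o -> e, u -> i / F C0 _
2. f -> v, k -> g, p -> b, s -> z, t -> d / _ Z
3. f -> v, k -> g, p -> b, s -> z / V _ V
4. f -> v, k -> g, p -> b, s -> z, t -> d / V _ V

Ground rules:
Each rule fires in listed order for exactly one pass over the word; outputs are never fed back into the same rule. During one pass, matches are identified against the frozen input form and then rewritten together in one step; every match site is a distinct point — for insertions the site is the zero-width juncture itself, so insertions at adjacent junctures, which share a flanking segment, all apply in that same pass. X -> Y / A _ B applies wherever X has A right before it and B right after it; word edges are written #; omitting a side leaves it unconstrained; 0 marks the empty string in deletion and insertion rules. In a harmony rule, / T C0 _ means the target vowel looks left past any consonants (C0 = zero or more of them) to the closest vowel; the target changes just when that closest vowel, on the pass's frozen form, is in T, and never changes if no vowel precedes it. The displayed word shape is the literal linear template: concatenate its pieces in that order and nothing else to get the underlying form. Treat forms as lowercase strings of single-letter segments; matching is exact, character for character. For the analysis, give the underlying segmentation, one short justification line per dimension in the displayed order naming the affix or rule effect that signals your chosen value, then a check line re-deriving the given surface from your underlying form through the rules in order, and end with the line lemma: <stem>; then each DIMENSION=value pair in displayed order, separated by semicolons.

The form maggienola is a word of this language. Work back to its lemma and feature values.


underlying: makgi-ono-la
CLASS=ma - signalled by the affix -ono
SUR=du - signalled by the affix -la
check: makgionola -> makgienola -> maggienola -> maggienola -> maggienola
lemma: makgi; CLASS=ma; SUR=du


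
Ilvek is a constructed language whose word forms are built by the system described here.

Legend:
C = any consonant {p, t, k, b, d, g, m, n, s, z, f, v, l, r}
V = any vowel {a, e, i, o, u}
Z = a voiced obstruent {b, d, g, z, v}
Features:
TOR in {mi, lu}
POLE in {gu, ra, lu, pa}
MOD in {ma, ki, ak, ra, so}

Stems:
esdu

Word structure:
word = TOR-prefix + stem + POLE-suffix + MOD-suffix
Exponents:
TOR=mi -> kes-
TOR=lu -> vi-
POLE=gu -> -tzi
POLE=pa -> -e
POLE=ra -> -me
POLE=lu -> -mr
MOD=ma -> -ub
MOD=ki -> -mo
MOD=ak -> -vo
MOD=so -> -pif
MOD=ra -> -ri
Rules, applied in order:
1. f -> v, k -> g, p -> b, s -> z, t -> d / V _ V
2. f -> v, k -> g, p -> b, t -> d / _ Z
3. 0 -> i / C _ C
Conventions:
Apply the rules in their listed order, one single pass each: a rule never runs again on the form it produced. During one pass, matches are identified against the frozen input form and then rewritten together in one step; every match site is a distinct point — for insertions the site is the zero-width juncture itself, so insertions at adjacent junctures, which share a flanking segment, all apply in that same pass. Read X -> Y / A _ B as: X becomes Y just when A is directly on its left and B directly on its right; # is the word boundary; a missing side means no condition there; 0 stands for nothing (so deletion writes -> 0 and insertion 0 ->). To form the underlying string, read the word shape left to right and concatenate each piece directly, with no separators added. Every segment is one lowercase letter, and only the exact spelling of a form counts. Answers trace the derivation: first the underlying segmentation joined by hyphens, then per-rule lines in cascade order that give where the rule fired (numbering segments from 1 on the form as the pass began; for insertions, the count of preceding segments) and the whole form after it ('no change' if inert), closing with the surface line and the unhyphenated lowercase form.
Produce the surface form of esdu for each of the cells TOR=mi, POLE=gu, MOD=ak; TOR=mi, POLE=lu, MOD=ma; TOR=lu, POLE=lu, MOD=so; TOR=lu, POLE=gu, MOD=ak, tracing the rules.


cell TOR=mi, POLE=gu, MOD=ak:
underlying: kes-esdu-tzi-vo
1. f -> v, k -> g, p -> b, s -> z, t -> d / V _ V: fires at position(s) 3: kezesdutzivo
2. f -> v, k -> g, p -> b, t -> d / _ Z: fires at position(s) 8: kezesdudzivo
3. 0 -> i / C _ C: inserts after position(s) 5, 8: kezesidudizivo
surface: kezesidudizivo

cell TOR=mi, POLE=lu, MOD=ma:
underlying: kes-esdu-mr-ub
1. f -> v, k -> g, p -> b, s -> z, t -> d / V _ V: fires at position(s) 3: kezesdumrub
2. f -> v, k -> g, p -> b, t -> d / _ Z: no change
3. 0 -> i / C _ C: inserts after position(s) 5, 8: kezesidumirub
surface: kezesidumirub

cell TOR=lu, POLE=lu, MOD=so:
underlying: vi-esdu-mr-pif
1. f -> v, k -> g, p -> b, s -> z, t -> d / V _ V: no change
2. f -> v, k -> g, p -> b, t -> d / _ Z: no change
3. 0 -> i / C _ C: inserts after position(s) 4, 7, 8: viesidumiripif
surface: viesidumiripif

cell TOR=lu, POLE=gu, MOD=ak:
underlying: vi-esdu-tzi-vo
1. f -> v, k -> g, p -> b, s -> z, t -> d / V _ V: no change
2. f -> v, k -> g, p -> b, t -> d / _ Z: fires at position(s) 7: viesdudzivo
3. 0 -> i / C _ C: inserts after position(s) 4, 7: viesidudizivo
surface: viesidudizivo


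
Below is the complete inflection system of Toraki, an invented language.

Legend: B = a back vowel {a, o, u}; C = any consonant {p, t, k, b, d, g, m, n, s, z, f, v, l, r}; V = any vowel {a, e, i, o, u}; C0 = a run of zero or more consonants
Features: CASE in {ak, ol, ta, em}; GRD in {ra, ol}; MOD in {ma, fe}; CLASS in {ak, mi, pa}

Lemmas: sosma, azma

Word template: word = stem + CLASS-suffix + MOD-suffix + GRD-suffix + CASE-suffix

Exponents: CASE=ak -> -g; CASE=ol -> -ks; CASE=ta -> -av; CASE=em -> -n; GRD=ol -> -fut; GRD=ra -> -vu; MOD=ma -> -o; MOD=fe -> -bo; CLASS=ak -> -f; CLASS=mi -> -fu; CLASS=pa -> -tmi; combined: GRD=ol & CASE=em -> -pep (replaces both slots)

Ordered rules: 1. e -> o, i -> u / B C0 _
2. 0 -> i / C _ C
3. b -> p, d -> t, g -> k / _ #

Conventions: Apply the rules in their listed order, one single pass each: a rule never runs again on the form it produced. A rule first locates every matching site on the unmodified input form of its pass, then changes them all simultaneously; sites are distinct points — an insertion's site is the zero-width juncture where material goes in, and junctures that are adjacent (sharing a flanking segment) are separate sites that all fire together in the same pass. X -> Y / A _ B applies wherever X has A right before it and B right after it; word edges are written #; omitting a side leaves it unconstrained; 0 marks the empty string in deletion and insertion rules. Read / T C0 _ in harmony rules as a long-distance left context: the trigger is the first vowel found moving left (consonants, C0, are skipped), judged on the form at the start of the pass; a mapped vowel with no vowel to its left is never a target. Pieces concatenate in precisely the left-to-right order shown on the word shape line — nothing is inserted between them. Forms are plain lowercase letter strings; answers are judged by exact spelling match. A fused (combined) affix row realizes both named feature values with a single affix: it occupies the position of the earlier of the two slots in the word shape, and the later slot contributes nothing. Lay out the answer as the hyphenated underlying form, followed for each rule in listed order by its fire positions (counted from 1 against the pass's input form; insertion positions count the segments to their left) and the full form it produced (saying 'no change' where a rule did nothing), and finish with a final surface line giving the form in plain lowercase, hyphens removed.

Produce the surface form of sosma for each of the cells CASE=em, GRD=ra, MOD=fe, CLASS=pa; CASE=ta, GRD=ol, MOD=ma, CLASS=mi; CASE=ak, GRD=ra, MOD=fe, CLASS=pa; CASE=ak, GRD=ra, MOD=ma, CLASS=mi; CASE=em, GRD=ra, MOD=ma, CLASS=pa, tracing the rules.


cell CASE=em, GRD=ra, MOD=fe, CLASS=pa:
underlying: sosma-tmi-bo-vu-n
1. e -> o, i -> u / B C0 _: fires at position(s) 8: sosmatmubovun
2. 0 -> i / C _ C: inserts after position(s) 3, 6: sosimatimubovun
3. b -> p, d -> t, g -> k / _ #: no change
surface: sosimatimubovun

cell CASE=ta, GRD=ol, MOD=ma, CLASS=mi:
underlying: sosma-fu-o-fut-av
1. e -> o, i -> u / B C0 _: no change
2. 0 -> i / C _ C: inserts after position(s) 3: sosimafuofutav
3. b -> p, d -> t, g -> k / _ #: no change
surface: sosimafuofutav

cell CASE=ak, GRD=ra, MOD=fe, CLASS=pa:
underlying: sosma-tmi-bo-vu-g
1. e -> o, i -> u / B C0 _: fires at position(s) 8: sosmatmubovug
2. 0 -> i / C _ C: inserts after position(s) 3, 6: sosimatimubovug
3. b -> p, d -> t, g -> k / _ #: fires at position(s) 15: sosimatimubovuk
surface: sosimatimubovuk

cell CASE=ak, GRD=ra, MOD=ma, CLASS=mi:
underlying: sosma-fu-o-vu-g
1. e -> o, i -> u / B C0 _: no change
2. 0 -> i / C _ C: inserts after position(s) 3: sosimafuovug
3. b -> p, d -> t, g -> k / _ #: fires at position(s) 12: sosimafuovuk
surface: sosimafuovuk

cell CASE=em, GRD=ra, MOD=ma, CLASS=pa:
underlying: sosma-tmi-o-vu-n
1. e -> o, i -> u / B C0 _: fires at position(s) 8: sosmatmuovun
2. 0 -> i / C _ C: inserts after position(s) 3, 6: sosimatimuovun
3. b -> p, d -> t, g -> k / _ #: no change
surface: sosimatimuovun


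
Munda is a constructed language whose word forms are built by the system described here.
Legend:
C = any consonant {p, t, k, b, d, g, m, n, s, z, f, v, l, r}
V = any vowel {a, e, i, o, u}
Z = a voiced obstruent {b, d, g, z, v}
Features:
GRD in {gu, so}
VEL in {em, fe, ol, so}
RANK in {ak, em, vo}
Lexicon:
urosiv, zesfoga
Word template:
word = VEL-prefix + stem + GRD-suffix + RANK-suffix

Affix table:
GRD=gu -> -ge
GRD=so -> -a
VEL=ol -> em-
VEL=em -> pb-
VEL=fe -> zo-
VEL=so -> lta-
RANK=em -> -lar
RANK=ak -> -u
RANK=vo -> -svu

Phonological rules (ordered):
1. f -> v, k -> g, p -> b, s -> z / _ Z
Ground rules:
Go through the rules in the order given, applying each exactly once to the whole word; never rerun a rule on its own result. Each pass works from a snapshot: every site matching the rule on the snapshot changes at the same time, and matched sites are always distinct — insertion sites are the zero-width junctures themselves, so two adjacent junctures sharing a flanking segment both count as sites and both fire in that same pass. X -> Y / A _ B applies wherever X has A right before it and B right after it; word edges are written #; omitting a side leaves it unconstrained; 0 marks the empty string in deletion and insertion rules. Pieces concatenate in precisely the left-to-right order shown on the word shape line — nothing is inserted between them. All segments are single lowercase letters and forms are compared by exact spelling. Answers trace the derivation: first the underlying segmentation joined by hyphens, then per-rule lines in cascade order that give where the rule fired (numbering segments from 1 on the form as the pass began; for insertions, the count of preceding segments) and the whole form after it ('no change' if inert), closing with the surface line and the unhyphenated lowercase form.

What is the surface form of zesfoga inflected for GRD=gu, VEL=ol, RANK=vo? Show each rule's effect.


underlying: em-zesfoga-ge-svu
1. f -> v, k -> g, p -> b, s -> z / _ Z: fires at position(s) 12: emzesfogagezvu
surface: emzesfogagezvu


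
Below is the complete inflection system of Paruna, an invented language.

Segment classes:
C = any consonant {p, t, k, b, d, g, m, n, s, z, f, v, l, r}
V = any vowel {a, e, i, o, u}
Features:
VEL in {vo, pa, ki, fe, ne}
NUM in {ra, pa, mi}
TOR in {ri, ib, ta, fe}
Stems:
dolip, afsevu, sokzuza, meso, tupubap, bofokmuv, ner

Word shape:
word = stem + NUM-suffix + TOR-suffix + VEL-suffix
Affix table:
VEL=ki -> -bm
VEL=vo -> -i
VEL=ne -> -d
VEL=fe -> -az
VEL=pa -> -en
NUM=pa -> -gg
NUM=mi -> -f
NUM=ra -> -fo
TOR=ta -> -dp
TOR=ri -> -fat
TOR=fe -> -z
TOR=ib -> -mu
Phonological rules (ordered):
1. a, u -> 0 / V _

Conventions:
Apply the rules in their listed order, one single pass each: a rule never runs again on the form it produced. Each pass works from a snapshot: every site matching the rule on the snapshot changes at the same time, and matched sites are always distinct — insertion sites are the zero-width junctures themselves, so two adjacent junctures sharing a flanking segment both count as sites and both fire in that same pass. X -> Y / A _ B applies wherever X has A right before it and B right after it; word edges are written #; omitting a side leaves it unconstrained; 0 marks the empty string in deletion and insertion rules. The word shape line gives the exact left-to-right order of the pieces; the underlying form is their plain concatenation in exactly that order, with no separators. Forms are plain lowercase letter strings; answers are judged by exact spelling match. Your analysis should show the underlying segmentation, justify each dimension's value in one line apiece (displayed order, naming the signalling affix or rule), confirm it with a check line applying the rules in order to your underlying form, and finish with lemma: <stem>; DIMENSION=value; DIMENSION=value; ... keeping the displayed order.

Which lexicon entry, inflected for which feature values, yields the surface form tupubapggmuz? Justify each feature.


underlying: tupubap-gg-mu-az
VEL=fe - signalled by the affix -az
NUM=pa - signalled by the affix -gg
TOR=ib - signalled by the affix -mu
check: tupubapggmuaz -> tupubapggmuz
lemma: tupubap; VEL=fe; NUM=pa; TOR=ib


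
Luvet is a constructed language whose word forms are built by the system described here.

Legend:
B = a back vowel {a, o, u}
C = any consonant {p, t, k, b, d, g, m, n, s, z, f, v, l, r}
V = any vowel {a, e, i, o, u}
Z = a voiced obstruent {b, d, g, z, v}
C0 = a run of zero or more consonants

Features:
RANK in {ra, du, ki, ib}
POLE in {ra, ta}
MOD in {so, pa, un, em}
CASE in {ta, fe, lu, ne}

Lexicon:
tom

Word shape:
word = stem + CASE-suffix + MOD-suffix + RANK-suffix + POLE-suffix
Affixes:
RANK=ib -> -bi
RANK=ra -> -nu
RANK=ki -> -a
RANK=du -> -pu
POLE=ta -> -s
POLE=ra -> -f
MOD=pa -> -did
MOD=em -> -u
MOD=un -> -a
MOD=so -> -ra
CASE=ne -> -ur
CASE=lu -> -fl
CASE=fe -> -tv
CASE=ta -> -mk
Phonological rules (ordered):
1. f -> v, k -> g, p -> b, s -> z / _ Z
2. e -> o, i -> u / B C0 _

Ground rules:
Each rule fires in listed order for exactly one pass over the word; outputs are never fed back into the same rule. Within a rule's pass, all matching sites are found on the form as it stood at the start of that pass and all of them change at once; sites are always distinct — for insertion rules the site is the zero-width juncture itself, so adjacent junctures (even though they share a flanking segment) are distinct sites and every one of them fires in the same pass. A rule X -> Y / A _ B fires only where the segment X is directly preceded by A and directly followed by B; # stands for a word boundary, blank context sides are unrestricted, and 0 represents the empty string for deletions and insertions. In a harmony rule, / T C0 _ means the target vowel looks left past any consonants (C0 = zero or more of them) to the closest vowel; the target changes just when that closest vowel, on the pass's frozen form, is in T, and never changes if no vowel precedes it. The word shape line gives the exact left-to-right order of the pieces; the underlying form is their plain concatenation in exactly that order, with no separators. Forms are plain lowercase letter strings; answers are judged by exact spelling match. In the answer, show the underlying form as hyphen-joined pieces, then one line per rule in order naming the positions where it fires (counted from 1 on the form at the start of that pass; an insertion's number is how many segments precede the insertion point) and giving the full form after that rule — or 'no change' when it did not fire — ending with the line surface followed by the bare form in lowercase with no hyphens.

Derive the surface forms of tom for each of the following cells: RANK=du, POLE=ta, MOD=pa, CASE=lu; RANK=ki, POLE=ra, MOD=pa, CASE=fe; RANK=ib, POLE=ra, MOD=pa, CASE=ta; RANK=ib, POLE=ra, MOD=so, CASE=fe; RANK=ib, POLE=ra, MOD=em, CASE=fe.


cell RANK=du, POLE=ta, MOD=pa, CASE=lu:
underlying: tom-fl-did-pu-s
1. f -> v, k -> g, p -> b, s -> z / _ Z: no change
2. e -> o, i -> u / B C0 _: fires at position(s) 7: tomfldudpus
surface: tomfldudpus

cell RANK=ki, POLE=ra, MOD=pa, CASE=fe:
underlying: tom-tv-did-a-f
1. f -> v, k -> g, p -> b, s -> z / _ Z: no change
2. e -> o, i -> u / B C0 _: fires at position(s) 7: tomtvdudaf
surface: tomtvdudaf

cell RANK=ib, POLE=ra, MOD=pa, CASE=ta:
underlying: tom-mk-did-bi-f
1. f -> v, k -> g, p -> b, s -> z / _ Z: fires at position(s) 5: tommgdidbif
2. e -> o, i -> u / B C0 _: fires at position(s) 7: tommgdudbif
surface: tommgdudbif

cell RANK=ib, POLE=ra, MOD=so, CASE=fe:
underlying: tom-tv-ra-bi-f
1. f -> v, k -> g, p -> b, s -> z / _ Z: no change
2. e -> o, i -> u / B C0 _: fires at position(s) 9: tomtvrabuf
surface: tomtvrabuf

cell RANK=ib, POLE=ra, MOD=em, CASE=fe:
underlying: tom-tv-u-bi-f
1. f -> v, k -> g, p -> b, s -> z / _ Z: no change
2. e -> o, i -> u / B C0 _: fires at position(s) 8: tomtvubuf
surface: tomtvubuf


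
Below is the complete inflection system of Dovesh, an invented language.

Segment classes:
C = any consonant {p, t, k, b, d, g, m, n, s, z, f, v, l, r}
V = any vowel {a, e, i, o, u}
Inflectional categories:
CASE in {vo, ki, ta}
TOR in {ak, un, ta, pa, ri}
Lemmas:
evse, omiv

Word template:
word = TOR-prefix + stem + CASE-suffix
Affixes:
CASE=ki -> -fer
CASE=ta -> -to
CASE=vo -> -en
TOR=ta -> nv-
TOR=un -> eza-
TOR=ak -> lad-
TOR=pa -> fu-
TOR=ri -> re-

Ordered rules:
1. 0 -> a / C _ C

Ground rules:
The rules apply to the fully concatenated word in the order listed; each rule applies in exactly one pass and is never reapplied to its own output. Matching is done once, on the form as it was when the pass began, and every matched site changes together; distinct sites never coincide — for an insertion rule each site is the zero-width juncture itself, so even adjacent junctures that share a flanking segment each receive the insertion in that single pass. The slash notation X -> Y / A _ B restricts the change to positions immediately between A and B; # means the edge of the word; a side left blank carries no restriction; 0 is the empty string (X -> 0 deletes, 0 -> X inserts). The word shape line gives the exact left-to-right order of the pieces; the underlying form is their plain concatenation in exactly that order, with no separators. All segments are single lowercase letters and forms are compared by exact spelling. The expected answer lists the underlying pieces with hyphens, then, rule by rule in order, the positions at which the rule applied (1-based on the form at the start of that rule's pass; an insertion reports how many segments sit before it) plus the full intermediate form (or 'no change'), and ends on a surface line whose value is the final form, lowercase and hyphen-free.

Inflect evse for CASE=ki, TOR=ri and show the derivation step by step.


underlying: re-evse-fer
1. 0 -> a / C _ C: inserts after position(s) 4: reevasefer
surface: reevasefer


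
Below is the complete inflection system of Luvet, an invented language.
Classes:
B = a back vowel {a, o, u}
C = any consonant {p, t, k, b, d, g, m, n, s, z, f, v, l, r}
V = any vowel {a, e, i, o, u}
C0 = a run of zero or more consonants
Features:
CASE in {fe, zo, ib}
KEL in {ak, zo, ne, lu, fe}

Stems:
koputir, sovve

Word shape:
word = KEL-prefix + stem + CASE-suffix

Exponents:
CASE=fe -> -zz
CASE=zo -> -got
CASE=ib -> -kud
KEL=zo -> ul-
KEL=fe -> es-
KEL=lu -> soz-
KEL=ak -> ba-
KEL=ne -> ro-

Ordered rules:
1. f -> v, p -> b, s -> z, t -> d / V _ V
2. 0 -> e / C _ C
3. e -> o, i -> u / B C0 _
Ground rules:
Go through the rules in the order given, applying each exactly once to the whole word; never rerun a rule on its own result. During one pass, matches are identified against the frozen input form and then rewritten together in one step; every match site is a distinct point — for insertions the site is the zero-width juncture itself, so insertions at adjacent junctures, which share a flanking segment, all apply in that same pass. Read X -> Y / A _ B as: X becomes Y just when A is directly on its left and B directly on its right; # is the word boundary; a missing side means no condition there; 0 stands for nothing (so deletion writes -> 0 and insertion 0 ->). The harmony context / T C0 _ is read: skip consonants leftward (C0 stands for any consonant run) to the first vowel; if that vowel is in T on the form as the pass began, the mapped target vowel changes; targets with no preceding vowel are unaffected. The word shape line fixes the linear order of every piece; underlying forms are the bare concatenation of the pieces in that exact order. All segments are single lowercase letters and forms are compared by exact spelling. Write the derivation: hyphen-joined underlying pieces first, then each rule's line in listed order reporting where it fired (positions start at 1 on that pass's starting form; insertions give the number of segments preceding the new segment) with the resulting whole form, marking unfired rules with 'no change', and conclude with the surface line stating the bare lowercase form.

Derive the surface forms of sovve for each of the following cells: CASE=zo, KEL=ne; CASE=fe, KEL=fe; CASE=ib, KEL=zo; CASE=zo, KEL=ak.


cell CASE=zo, KEL=ne:
underlying: ro-sovve-got
1. f -> v, p -> b, s -> z, t -> d / V _ V: fires at position(s) 3: rozovvegot
2. 0 -> e / C _ C: inserts after position(s) 5: rozovevegot
3. e -> o, i -> u / B C0 _: fires at position(s) 6: rozovovegot
surface: rozovovegot

cell CASE=fe, KEL=fe:
underlying: es-sovve-zz
1. f -> v, p -> b, s -> z, t -> d / V _ V: no change
2. 0 -> e / C _ C: inserts after position(s) 2, 5, 8: esesovevezez
3. e -> o, i -> u / B C0 _: fires at position(s) 7: esesovovezez
surface: esesovovezez

cell CASE=ib, KEL=zo:
underlying: ul-sovve-kud
1. f -> v, p -> b, s -> z, t -> d / V _ V: no change
2. 0 -> e / C _ C: inserts after position(s) 2, 5: ulesovevekud
3. e -> o, i -> u / B C0 _: fires at position(s) 3, 7: ulosovovekud
surface: ulosovovekud

cell CASE=zo, KEL=ak:
underlying: ba-sovve-got
1. f -> v, p -> b, s -> z, t -> d / V _ V: fires at position(s) 3: bazovvegot
2. 0 -> e / C _ C: inserts after position(s) 5: bazovevegot
3. e -> o, i -> u / B C0 _: fires at position(s) 6: bazovovegot
surface: bazovovegot


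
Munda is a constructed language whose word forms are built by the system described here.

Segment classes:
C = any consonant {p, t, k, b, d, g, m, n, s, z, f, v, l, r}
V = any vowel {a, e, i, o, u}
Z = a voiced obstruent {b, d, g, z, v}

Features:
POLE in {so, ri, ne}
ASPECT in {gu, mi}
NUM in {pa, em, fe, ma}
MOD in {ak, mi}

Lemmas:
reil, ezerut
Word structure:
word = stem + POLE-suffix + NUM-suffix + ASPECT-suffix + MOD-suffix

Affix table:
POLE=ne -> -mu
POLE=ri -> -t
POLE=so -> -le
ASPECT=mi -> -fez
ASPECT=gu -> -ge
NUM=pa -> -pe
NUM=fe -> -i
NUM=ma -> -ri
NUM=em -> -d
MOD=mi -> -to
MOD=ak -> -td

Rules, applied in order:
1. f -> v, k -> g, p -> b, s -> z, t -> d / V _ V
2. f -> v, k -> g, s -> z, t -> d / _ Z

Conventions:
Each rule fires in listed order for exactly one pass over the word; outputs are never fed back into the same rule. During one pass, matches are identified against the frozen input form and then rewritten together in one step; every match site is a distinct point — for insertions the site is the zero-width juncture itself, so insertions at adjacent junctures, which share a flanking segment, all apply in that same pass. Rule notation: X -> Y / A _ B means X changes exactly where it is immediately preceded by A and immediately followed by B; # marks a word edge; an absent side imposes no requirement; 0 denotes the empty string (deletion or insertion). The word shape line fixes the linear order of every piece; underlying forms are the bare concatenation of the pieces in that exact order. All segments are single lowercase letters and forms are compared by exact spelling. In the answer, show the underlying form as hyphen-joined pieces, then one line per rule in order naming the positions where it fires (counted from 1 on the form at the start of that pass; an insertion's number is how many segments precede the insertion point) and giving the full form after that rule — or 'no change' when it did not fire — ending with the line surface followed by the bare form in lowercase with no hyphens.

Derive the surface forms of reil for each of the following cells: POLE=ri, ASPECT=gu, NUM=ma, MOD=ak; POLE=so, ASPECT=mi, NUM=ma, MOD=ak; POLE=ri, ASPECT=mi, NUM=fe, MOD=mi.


cell POLE=ri, ASPECT=gu, NUM=ma, MOD=ak:
underlying: reil-t-ri-ge-td
1. f -> v, k -> g, p -> b, s -> z, t -> d / V _ V: no change
2. f -> v, k -> g, s -> z, t -> d / _ Z: fires at position(s) 10: reiltrigedd
surface: reiltrigedd

cell POLE=so, ASPECT=mi, NUM=ma, MOD=ak:
underlying: reil-le-ri-fez-td
1. f -> v, k -> g, p -> b, s -> z, t -> d / V _ V: fires at position(s) 9: reilleriveztd
2. f -> v, k -> g, s -> z, t -> d / _ Z: fires at position(s) 12: reillerivezdd
surface: reillerivezdd

cell POLE=ri, ASPECT=mi, NUM=fe, MOD=mi:
underlying: reil-t-i-fez-to
1. f -> v, k -> g, p -> b, s -> z, t -> d / V _ V: fires at position(s) 7: reiltivezto
2. f -> v, k -> g, s -> z, t -> d / _ Z: no change
surface: reiltivezto


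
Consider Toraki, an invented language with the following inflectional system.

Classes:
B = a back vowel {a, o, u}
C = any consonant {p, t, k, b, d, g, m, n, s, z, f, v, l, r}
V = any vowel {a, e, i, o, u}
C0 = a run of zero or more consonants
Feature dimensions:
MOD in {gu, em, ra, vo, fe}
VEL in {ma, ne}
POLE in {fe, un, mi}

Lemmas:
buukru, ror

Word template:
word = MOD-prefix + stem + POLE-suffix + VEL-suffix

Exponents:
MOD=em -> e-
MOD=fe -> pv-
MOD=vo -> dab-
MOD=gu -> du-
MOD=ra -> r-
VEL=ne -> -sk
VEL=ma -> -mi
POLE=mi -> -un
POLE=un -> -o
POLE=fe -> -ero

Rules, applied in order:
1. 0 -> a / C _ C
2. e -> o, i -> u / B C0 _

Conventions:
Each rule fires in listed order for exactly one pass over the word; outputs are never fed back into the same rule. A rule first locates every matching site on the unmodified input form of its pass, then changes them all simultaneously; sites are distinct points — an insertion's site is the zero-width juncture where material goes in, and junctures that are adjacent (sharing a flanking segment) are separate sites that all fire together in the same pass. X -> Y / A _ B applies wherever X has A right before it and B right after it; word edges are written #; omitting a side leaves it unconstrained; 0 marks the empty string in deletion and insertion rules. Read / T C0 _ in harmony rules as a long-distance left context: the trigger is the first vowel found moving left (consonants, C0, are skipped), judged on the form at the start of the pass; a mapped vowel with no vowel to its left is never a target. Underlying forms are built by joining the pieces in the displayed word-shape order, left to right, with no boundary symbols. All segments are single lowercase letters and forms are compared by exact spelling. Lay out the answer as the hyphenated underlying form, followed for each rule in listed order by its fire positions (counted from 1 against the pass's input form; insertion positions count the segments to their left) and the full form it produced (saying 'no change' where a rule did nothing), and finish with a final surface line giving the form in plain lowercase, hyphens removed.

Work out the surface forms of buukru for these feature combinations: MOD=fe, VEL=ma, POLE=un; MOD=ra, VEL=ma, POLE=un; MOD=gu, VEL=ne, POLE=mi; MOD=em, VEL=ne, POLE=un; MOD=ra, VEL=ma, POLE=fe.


cell MOD=fe, VEL=ma, POLE=un:
underlying: pv-buukru-o-mi
1. 0 -> a / C _ C: inserts after position(s) 1, 2, 6: pavabuukaruomi
2. e -> o, i -> u / B C0 _: fires at position(s) 14: pavabuukaruomu
surface: pavabuukaruomu

cell MOD=ra, VEL=ma, POLE=un:
underlying: r-buukru-o-mi
1. 0 -> a / C _ C: inserts after position(s) 1, 5: rabuukaruomi
2. e -> o, i -> u / B C0 _: fires at position(s) 12: rabuukaruomu
surface: rabuukaruomu

cell MOD=gu, VEL=ne, POLE=mi:
underlying: du-buukru-un-sk
1. 0 -> a / C _ C: inserts after position(s) 6, 10, 11: dubuukaruunasak
2. e -> o, i -> u / B C0 _: no change
surface: dubuukaruunasak

cell MOD=em, VEL=ne, POLE=un:
underlying: e-buukru-o-sk
1. 0 -> a / C _ C: inserts after position(s) 5, 9: ebuukaruosak
2. e -> o, i -> u / B C0 _: no change
surface: ebuukaruosak

cell MOD=ra, VEL=ma, POLE=fe:
underlying: r-buukru-ero-mi
1. 0 -> a / C _ C: inserts after position(s) 1, 5: rabuukarueromi
2. e -> o, i -> u / B C0 _: fires at position(s) 10, 14: rabuukaruoromu
surface: rabuukaruoromu


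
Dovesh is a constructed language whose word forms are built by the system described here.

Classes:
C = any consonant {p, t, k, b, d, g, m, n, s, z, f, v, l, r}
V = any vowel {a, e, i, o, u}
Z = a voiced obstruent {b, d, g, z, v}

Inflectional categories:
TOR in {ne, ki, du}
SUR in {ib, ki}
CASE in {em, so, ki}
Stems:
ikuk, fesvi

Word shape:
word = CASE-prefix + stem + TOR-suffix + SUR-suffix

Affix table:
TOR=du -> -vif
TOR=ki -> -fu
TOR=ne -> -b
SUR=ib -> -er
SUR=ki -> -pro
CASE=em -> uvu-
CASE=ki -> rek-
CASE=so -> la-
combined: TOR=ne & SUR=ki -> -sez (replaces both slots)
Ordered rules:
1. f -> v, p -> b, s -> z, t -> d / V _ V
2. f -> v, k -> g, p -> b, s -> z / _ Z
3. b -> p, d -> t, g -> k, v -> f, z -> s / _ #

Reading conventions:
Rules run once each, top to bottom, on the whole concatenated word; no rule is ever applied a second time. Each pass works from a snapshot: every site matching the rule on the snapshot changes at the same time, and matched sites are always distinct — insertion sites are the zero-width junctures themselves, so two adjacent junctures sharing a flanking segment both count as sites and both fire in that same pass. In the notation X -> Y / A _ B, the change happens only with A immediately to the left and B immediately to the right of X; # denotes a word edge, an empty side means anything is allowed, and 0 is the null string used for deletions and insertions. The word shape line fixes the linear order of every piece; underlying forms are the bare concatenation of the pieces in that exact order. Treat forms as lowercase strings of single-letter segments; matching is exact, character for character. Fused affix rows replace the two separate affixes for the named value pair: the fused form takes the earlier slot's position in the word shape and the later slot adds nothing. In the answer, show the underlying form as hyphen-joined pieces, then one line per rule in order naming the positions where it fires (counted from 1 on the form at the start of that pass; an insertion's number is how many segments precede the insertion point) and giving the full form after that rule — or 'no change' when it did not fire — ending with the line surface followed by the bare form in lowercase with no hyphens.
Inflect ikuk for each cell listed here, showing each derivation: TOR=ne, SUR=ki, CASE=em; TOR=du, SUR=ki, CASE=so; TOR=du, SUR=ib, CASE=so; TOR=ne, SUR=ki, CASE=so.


cell TOR=ne, SUR=ki, CASE=em:
underlying: uvu-ikuk-sez
1. f -> v, p -> b, s -> z, t -> d / V _ V: no change
2. f -> v, k -> g, p -> b, s -> z / _ Z: no change
3. b -> p, d -> t, g -> k, v -> f, z -> s / _ #: fires at position(s) 10: uvuikukses
surface: uvuikukses

cell TOR=du, SUR=ki, CASE=so:
underlying: la-ikuk-vif-pro
1. f -> v, p -> b, s -> z, t -> d / V _ V: no change
2. f -> v, k -> g, p -> b, s -> z / _ Z: fires at position(s) 6: laikugvifpro
3. b -> p, d -> t, g -> k, v -> f, z -> s / _ #: no change
surface: laikugvifpro

cell TOR=du, SUR=ib, CASE=so:
underlying: la-ikuk-vif-er
1. f -> v, p -> b, s -> z, t -> d / V _ V: fires at position(s) 9: laikukviver
2. f -> v, k -> g, p -> b, s -> z / _ Z: fires at position(s) 6: laikugviver
3. b -> p, d -> t, g -> k, v -> f, z -> s / _ #: no change
surface: laikugviver

cell TOR=ne, SUR=ki, CASE=so:
underlying: la-ikuk-sez
1. f -> v, p -> b, s -> z, t -> d / V _ V: no change
2. f -> v, k -> g, p -> b, s -> z / _ Z: no change
3. b -> p, d -> t, g -> k, v -> f, z -> s / _ #: fires at position(s) 9: laikukses
surface: laikukses


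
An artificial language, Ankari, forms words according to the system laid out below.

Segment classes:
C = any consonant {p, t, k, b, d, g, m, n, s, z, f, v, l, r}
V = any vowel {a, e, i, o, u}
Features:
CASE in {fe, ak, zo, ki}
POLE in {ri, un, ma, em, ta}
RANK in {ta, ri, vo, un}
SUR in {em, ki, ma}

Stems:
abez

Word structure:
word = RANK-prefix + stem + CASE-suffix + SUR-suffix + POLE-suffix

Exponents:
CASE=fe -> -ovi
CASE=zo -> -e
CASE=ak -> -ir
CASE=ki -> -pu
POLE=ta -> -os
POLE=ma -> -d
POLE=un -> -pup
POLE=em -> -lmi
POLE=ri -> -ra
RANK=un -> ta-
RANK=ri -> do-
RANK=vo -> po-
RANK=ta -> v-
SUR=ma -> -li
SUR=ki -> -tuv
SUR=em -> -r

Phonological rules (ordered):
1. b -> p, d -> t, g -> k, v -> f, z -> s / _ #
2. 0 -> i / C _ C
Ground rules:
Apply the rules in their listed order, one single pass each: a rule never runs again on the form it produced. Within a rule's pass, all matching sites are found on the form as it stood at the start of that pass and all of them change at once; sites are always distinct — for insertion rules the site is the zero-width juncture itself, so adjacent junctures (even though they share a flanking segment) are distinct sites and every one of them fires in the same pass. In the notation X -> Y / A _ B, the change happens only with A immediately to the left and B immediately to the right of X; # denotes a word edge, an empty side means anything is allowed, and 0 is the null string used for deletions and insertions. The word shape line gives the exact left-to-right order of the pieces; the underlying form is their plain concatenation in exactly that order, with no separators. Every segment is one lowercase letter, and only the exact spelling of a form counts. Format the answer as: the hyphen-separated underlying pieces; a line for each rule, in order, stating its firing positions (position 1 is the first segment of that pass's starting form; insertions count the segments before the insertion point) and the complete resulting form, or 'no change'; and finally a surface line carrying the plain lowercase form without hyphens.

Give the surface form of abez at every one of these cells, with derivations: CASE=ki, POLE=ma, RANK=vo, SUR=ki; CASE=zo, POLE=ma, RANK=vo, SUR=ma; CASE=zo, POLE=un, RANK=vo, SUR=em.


cell CASE=ki, POLE=ma, RANK=vo, SUR=ki:
underlying: po-abez-pu-tuv-d
1. b -> p, d -> t, g -> k, v -> f, z -> s / _ #: fires at position(s) 12: poabezputuvt
2. 0 -> i / C _ C: inserts after position(s) 6, 11: poabeziputuvit
surface: poabeziputuvit

cell CASE=zo, POLE=ma, RANK=vo, SUR=ma:
underlying: po-abez-e-li-d
1. b -> p, d -> t, g -> k, v -> f, z -> s / _ #: fires at position(s) 10: poabezelit
2. 0 -> i / C _ C: no change
surface: poabezelit

cell CASE=zo, POLE=un, RANK=vo, SUR=em:
underlying: po-abez-e-r-pup
1. b -> p, d -> t, g -> k, v -> f, z -> s / _ #: no change
2. 0 -> i / C _ C: inserts after position(s) 8: poabezeripup
surface: poabezeripup
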